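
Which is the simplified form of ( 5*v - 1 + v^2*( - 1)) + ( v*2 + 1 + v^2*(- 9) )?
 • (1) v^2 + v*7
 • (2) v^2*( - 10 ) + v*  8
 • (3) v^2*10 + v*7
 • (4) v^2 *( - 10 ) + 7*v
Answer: 4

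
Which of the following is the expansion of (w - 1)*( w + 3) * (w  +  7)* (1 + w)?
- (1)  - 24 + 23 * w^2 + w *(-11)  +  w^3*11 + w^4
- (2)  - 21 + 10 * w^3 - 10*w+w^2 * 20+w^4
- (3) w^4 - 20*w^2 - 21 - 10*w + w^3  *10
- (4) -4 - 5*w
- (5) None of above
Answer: 2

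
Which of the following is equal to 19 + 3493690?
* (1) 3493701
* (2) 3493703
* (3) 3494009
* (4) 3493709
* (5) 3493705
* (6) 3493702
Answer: 4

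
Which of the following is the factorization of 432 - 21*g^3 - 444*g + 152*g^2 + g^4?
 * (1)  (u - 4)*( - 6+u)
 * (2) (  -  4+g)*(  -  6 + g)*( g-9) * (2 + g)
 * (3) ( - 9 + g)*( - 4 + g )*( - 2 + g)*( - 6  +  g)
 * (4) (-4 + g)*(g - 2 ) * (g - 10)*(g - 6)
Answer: 3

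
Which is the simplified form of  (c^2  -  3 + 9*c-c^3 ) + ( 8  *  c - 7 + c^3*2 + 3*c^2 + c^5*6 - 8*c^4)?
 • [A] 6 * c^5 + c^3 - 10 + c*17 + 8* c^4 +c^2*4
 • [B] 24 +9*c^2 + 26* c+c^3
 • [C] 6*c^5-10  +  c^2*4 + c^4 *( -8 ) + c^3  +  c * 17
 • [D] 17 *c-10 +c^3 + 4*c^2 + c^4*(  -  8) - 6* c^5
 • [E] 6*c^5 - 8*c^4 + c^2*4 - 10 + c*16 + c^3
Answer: C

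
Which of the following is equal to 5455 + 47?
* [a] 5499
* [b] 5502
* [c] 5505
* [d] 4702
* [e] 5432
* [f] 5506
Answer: b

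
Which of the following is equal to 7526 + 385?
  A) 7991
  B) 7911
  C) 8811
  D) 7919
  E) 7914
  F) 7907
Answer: B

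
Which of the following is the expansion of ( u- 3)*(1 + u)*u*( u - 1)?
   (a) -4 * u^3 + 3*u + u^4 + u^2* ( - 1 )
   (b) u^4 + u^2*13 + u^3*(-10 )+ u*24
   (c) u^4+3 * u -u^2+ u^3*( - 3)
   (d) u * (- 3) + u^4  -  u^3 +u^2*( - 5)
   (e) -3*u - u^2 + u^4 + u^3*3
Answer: c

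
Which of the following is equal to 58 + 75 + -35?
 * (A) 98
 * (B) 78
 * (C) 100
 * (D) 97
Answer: A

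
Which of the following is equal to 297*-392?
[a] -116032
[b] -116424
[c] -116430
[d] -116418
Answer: b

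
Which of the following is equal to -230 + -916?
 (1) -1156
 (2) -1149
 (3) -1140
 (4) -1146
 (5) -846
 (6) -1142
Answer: 4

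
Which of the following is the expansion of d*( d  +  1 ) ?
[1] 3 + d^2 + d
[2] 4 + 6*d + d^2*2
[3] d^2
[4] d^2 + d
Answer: 4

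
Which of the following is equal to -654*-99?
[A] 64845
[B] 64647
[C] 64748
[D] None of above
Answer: D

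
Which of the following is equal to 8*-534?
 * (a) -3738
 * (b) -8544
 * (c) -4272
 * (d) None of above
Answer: c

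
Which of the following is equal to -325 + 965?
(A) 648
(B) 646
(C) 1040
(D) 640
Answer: D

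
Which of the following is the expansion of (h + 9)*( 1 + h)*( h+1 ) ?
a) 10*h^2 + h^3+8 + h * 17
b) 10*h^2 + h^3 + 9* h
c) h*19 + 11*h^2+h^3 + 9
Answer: c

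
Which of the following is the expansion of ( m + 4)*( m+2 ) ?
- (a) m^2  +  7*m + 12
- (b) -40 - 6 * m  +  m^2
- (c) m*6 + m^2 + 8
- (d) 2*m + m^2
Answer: c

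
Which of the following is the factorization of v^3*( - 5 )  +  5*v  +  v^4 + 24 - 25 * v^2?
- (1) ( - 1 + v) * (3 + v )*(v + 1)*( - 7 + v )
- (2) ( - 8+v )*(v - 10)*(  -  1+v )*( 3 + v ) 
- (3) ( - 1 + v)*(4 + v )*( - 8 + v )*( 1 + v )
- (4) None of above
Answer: 4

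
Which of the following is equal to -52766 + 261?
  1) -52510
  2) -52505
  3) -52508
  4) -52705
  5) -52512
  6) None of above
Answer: 2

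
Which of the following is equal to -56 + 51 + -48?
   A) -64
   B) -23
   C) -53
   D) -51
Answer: C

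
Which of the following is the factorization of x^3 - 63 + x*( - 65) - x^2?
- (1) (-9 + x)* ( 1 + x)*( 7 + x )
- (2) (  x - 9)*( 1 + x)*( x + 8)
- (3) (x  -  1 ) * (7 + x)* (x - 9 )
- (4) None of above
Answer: 1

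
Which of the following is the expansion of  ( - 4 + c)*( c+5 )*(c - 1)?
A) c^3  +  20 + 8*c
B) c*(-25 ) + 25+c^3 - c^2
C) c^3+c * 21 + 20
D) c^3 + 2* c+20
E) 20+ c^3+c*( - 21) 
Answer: E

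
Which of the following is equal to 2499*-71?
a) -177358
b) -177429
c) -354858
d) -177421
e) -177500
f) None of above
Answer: b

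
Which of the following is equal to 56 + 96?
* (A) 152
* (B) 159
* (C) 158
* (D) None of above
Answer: A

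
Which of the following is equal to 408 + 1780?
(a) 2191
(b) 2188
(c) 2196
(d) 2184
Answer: b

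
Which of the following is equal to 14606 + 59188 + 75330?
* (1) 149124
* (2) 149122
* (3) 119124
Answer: 1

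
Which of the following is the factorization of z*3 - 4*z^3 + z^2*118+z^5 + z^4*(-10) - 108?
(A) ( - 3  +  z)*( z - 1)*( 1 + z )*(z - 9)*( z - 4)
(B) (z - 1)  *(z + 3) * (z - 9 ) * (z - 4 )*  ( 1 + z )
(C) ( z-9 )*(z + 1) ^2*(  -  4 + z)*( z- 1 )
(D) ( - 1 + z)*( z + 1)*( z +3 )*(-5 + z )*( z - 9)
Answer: B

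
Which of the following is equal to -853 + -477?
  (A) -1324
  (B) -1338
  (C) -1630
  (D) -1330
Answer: D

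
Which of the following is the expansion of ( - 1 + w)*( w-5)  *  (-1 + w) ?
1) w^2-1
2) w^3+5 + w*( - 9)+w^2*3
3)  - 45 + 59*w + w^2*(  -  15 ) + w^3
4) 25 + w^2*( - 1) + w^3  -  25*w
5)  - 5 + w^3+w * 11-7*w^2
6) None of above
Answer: 5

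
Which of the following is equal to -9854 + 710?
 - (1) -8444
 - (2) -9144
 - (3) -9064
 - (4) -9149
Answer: 2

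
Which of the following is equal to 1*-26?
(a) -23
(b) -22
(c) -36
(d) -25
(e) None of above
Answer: e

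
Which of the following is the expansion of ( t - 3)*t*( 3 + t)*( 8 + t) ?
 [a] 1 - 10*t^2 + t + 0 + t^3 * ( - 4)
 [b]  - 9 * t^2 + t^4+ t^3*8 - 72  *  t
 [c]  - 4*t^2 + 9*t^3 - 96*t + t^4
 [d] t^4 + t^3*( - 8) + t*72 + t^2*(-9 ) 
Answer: b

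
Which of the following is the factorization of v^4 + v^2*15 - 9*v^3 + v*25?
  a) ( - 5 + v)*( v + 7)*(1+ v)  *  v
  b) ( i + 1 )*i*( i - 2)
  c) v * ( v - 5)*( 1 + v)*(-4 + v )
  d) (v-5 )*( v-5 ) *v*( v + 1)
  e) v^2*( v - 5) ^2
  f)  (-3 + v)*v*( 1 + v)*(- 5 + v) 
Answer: d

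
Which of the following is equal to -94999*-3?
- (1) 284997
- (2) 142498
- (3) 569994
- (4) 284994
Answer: 1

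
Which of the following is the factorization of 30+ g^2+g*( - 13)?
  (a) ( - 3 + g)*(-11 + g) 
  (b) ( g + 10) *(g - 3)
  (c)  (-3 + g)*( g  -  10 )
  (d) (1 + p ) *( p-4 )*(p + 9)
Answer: c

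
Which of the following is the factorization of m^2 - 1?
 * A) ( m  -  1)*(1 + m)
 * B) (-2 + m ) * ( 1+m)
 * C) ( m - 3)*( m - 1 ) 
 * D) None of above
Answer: A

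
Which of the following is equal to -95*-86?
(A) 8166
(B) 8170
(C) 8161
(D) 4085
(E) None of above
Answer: B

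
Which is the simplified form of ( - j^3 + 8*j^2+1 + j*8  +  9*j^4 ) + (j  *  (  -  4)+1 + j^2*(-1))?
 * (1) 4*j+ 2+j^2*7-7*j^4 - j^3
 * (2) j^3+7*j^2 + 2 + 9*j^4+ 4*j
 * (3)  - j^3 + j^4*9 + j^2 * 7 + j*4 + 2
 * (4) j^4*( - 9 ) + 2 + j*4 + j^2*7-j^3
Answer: 3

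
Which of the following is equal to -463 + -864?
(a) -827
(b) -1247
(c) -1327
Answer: c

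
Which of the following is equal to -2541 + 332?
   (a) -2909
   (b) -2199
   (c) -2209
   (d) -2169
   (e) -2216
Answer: c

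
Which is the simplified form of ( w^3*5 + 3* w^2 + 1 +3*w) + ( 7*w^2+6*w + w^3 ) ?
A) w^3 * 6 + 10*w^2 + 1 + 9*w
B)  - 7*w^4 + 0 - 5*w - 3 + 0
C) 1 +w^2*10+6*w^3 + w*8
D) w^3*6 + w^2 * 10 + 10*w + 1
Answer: A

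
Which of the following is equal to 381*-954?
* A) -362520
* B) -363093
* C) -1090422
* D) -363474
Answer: D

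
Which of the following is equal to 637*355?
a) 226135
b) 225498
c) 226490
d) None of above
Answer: a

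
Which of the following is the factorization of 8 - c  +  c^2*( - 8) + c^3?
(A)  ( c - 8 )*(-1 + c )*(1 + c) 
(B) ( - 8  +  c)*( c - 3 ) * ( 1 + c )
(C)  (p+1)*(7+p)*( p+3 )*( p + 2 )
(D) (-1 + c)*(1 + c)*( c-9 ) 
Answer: A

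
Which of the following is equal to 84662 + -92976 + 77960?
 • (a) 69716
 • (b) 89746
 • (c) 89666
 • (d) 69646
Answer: d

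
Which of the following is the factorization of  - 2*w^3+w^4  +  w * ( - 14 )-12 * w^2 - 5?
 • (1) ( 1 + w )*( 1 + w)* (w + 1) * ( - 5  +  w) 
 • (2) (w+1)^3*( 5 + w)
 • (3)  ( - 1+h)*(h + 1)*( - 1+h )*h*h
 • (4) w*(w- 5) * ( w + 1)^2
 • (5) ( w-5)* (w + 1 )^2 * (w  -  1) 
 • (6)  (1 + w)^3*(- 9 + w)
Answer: 1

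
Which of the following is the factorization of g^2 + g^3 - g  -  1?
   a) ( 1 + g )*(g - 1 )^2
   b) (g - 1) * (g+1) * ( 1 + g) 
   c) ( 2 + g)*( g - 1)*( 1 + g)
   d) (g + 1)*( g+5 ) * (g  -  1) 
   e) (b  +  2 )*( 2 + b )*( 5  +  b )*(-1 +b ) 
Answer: b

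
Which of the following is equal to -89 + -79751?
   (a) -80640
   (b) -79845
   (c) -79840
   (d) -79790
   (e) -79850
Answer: c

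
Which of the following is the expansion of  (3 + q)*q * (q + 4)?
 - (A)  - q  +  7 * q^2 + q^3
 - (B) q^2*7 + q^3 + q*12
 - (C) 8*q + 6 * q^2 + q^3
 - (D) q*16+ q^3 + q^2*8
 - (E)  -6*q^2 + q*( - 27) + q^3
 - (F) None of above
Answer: B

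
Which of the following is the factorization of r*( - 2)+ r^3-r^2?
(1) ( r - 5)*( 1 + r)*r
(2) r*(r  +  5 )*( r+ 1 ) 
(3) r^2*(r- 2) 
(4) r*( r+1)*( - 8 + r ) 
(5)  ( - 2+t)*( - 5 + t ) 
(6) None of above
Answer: 6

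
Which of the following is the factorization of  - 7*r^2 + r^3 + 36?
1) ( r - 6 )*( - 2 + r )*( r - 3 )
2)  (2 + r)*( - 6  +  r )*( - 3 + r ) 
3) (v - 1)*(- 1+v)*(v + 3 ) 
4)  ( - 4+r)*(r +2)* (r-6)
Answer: 2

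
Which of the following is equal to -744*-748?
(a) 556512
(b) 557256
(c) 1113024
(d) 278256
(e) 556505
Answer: a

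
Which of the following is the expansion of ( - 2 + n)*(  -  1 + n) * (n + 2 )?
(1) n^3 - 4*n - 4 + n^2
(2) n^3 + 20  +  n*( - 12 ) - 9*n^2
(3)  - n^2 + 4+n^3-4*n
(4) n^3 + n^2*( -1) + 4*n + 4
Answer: 3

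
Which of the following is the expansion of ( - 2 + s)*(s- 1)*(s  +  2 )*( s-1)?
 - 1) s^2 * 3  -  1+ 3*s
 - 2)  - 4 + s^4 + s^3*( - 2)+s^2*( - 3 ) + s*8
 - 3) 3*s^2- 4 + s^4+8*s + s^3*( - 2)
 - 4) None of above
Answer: 2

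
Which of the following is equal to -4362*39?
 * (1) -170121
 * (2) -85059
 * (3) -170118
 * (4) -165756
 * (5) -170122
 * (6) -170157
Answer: 3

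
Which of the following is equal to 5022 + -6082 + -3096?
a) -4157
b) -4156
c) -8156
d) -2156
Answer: b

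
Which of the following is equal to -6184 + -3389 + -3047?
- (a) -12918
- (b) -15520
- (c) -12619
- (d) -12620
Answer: d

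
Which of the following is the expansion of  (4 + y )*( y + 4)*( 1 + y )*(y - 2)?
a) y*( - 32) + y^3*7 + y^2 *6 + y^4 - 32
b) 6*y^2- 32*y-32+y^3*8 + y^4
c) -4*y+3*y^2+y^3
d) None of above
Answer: a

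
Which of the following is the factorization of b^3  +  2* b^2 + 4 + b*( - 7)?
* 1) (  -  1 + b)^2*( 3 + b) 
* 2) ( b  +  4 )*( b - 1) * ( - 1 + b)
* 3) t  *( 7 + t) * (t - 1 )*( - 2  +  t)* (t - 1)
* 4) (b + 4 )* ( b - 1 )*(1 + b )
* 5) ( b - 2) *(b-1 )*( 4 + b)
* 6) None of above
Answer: 2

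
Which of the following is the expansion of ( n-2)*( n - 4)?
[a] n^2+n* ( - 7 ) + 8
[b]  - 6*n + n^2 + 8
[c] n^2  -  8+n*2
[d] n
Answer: b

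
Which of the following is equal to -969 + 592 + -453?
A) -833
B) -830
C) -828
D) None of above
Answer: B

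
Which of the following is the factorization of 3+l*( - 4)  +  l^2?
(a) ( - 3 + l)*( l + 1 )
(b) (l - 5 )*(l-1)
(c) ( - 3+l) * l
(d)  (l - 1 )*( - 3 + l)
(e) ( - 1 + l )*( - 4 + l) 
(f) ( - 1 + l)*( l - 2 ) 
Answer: d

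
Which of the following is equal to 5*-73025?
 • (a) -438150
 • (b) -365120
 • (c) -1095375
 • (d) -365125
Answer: d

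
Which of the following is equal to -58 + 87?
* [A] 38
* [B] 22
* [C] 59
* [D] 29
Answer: D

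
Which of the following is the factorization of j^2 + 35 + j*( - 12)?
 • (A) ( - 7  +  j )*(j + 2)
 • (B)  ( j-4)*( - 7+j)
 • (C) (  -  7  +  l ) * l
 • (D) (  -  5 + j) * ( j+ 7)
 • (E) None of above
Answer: E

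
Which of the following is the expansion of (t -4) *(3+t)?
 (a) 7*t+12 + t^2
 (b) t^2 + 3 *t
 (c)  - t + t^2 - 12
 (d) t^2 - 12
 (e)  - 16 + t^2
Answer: c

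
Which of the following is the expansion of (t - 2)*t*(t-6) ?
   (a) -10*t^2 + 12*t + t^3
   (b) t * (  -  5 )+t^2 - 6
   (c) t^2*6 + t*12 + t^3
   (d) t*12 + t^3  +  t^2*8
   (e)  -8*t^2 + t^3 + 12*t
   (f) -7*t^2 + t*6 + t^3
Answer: e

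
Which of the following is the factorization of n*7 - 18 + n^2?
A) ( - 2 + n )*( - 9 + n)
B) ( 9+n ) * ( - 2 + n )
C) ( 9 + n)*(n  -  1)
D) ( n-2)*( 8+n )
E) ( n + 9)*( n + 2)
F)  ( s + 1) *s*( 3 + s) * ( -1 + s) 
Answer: B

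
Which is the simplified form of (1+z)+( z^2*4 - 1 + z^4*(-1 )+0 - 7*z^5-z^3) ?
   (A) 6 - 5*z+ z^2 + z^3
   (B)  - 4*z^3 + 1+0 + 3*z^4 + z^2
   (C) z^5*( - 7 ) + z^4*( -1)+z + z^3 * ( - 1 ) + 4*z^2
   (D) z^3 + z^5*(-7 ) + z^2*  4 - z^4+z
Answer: C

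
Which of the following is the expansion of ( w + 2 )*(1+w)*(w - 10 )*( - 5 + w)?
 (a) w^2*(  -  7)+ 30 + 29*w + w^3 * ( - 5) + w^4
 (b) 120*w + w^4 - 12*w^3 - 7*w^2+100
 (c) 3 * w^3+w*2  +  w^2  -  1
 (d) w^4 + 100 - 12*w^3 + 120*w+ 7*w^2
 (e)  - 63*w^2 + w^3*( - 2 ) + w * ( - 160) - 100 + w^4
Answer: d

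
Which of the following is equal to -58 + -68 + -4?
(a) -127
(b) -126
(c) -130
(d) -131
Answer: c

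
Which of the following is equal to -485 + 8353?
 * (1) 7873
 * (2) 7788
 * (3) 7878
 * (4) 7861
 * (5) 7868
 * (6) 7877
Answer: 5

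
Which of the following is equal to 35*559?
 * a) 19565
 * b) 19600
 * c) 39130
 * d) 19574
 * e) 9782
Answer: a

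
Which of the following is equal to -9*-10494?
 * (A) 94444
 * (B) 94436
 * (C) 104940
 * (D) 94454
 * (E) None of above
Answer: E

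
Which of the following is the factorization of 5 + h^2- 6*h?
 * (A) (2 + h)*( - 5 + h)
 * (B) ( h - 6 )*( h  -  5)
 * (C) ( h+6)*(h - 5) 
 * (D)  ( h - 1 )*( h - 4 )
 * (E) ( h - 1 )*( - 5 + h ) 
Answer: E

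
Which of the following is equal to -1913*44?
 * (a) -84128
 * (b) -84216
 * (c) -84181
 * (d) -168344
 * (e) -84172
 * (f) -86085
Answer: e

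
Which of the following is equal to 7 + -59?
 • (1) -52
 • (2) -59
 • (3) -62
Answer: 1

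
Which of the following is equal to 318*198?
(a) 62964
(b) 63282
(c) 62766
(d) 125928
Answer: a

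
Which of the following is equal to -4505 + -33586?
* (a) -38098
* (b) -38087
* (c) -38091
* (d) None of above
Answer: c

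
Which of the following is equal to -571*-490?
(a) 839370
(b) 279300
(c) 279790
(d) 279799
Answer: c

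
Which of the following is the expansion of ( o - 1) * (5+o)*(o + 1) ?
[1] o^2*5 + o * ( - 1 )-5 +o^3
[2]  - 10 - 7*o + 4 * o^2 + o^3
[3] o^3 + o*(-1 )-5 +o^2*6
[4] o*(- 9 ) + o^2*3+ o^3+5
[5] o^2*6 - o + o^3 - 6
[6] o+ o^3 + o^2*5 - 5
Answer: 1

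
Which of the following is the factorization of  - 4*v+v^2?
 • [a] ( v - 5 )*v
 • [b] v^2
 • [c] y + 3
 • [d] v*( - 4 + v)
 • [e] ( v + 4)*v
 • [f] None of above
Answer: d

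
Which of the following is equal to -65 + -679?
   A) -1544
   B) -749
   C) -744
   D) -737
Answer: C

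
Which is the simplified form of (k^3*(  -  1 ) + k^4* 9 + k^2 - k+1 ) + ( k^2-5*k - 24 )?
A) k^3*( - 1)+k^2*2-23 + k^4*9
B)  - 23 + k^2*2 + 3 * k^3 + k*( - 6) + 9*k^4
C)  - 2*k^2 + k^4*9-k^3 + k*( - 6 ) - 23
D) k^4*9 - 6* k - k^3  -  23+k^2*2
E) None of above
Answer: D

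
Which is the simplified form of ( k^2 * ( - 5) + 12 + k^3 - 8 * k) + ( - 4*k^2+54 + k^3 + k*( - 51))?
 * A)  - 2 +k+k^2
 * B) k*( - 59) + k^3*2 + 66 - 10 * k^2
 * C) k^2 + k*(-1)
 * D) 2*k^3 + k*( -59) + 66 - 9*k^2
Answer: D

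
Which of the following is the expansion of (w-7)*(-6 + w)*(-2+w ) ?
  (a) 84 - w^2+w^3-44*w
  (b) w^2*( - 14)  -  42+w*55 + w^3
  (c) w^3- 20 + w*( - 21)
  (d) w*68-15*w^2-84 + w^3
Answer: d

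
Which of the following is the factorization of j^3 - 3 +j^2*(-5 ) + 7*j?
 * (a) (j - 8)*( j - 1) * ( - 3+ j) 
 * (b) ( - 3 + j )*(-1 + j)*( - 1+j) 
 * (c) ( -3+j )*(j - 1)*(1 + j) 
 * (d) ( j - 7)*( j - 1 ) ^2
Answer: b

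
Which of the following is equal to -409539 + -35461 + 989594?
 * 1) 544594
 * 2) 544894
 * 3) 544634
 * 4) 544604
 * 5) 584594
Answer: 1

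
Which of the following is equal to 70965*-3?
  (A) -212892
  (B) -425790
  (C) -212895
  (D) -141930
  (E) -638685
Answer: C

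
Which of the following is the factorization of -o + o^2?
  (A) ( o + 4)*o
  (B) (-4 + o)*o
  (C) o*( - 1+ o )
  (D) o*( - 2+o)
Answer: C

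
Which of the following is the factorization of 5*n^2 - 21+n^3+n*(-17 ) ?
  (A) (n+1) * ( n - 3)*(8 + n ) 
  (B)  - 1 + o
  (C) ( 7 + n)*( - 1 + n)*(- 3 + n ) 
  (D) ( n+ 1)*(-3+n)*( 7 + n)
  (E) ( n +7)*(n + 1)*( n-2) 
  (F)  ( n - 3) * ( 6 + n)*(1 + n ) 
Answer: D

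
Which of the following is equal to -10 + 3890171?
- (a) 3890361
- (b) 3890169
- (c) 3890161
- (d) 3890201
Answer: c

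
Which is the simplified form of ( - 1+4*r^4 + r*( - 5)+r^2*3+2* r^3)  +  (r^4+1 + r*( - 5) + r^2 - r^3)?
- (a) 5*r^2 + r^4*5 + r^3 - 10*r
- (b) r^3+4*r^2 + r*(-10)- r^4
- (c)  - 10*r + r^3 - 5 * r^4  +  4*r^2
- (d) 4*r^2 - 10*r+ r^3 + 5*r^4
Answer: d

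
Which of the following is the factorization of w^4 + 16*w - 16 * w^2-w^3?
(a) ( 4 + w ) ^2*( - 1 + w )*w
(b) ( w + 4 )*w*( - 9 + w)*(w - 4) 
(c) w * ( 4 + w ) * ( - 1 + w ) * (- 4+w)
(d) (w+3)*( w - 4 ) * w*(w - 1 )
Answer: c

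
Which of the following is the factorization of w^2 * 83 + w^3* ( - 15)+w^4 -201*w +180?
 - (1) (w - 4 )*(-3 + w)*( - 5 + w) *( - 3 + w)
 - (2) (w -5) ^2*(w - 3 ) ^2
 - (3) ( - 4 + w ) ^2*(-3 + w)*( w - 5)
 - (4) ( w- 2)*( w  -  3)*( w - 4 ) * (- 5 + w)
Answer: 1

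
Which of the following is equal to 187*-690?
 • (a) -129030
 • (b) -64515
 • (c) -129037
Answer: a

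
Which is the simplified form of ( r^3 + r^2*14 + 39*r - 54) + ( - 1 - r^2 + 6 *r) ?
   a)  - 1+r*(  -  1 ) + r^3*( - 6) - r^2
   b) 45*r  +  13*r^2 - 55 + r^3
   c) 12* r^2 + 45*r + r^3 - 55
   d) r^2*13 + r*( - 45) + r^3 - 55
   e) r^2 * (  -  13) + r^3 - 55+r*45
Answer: b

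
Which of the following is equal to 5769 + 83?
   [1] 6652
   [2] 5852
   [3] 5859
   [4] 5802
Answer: 2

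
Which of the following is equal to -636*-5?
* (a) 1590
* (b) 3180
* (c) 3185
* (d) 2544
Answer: b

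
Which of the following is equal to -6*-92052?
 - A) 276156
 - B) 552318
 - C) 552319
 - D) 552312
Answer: D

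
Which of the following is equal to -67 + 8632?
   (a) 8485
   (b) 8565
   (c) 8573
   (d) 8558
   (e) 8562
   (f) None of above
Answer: b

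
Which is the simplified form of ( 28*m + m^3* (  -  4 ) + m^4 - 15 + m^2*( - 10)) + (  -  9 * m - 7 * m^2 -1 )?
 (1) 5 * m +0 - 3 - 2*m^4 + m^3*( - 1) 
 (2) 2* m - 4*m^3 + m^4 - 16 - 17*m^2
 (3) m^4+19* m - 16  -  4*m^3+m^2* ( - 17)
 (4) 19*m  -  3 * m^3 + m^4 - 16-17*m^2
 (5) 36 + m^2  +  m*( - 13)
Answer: 3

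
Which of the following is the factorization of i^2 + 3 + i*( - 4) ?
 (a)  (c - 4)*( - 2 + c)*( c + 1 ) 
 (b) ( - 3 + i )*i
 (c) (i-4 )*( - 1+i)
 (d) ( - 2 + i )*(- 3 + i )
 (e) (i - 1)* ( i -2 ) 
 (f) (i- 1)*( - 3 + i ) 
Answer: f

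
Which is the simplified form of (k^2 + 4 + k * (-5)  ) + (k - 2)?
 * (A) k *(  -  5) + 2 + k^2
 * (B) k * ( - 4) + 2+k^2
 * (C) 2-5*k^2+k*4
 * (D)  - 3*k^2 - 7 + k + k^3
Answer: B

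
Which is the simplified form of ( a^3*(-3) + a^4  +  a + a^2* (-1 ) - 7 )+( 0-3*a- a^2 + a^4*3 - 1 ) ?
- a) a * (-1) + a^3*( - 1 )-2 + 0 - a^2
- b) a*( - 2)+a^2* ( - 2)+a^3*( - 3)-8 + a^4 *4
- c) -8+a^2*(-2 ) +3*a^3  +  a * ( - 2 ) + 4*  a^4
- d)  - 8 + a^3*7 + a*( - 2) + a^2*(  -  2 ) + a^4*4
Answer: b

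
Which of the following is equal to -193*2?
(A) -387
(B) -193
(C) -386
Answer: C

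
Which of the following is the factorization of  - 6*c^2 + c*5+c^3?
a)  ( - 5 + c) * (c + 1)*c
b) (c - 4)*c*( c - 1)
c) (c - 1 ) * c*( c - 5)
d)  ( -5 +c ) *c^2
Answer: c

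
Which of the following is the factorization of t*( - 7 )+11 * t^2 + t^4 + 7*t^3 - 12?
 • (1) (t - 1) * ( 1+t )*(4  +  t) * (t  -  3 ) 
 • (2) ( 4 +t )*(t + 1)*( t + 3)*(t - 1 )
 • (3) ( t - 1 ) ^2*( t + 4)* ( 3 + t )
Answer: 2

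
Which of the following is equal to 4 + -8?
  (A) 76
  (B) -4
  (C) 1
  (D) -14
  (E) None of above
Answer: B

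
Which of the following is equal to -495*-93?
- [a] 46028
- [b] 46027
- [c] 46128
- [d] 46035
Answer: d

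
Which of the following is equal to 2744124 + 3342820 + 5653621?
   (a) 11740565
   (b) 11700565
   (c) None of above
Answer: a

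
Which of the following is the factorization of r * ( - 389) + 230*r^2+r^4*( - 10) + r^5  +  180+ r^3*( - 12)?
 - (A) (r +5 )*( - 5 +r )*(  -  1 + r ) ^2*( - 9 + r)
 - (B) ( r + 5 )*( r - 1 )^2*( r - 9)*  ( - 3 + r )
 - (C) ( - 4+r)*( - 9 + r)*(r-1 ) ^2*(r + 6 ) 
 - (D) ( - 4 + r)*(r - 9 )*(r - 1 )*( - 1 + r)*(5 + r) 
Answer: D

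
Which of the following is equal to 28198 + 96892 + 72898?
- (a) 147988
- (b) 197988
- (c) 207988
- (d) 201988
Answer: b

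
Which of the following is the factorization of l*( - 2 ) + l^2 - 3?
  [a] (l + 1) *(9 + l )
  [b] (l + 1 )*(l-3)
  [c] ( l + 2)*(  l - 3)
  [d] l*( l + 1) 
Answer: b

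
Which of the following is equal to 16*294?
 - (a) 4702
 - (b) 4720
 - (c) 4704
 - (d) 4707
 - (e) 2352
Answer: c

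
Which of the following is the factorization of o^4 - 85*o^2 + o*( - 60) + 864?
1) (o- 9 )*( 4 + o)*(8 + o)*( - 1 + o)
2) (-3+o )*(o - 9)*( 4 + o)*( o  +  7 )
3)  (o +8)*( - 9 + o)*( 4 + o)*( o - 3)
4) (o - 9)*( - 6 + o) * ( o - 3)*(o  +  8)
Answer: 3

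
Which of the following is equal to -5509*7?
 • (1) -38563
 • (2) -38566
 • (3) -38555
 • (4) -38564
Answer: 1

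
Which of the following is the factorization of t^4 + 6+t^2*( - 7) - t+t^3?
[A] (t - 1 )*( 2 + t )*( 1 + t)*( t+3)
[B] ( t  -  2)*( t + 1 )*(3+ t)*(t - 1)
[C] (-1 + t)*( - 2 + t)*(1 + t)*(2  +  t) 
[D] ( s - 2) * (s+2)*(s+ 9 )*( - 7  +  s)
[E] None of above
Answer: B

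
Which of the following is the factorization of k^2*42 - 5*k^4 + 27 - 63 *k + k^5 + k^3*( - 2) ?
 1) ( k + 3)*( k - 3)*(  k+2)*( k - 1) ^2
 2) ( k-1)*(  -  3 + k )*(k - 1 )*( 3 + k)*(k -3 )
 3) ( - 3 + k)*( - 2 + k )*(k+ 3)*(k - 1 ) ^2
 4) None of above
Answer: 2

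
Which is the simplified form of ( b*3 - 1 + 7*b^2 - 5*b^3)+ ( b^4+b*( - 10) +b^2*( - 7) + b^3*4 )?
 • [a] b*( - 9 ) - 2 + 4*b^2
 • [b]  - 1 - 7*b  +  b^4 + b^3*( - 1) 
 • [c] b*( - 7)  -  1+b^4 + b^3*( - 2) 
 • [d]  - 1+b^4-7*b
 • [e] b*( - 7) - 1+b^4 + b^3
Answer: b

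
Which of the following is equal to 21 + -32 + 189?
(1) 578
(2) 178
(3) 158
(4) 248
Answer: 2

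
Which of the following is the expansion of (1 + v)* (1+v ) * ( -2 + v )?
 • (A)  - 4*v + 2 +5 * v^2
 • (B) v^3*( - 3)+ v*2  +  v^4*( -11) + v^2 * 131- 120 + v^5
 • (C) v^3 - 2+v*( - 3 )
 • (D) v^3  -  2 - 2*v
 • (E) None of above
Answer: C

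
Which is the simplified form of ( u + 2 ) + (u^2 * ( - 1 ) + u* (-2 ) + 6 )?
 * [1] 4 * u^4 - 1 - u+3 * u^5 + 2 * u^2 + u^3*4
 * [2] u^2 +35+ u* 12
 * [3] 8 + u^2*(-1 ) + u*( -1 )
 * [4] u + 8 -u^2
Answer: 3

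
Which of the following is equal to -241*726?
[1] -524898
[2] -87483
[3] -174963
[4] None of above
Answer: 4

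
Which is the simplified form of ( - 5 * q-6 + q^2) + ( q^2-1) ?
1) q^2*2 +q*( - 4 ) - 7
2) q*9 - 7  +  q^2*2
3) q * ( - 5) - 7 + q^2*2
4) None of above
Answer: 3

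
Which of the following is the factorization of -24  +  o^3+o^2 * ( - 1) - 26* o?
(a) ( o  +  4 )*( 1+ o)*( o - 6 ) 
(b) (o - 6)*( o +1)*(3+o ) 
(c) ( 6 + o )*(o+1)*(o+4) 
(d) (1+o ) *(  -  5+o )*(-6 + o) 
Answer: a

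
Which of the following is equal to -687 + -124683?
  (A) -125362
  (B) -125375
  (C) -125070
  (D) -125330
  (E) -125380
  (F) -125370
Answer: F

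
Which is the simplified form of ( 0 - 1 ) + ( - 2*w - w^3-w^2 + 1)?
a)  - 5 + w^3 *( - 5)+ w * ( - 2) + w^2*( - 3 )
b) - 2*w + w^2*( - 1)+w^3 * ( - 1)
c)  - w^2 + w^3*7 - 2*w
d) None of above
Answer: b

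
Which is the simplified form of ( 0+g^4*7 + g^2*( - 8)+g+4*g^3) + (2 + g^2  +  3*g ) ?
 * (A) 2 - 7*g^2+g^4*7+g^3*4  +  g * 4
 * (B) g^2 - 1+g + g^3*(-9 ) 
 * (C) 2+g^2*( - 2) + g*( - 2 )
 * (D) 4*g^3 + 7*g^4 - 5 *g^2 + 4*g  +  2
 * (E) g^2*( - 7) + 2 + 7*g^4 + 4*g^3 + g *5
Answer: A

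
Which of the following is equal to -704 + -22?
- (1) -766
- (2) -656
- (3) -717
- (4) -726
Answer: 4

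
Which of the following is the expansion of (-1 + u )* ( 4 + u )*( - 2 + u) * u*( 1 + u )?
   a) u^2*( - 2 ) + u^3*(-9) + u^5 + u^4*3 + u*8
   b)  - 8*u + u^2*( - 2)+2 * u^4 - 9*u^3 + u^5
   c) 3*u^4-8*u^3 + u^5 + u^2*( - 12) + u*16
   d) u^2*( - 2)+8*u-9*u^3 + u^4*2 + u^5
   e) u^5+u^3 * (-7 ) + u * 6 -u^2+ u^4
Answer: d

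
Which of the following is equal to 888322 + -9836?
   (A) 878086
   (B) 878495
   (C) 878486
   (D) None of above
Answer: C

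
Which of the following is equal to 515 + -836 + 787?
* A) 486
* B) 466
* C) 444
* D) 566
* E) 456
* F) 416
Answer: B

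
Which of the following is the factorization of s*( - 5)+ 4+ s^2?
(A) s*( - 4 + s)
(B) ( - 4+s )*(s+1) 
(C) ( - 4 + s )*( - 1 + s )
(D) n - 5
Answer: C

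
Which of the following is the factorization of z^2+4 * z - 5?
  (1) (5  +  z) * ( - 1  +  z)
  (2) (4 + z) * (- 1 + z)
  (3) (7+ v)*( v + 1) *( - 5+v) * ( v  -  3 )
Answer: 1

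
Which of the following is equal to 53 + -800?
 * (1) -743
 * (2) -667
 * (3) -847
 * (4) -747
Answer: 4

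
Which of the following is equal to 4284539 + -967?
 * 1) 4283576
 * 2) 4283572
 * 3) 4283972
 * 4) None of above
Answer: 2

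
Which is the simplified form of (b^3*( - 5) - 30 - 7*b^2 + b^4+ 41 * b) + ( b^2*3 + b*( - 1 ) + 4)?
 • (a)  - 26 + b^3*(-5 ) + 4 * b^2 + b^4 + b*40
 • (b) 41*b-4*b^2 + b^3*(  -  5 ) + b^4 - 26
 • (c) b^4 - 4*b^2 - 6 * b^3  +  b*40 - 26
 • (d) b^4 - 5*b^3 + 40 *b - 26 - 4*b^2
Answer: d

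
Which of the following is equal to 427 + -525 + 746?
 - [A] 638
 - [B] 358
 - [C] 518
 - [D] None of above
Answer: D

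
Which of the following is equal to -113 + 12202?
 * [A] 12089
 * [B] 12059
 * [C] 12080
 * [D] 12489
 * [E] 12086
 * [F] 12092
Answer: A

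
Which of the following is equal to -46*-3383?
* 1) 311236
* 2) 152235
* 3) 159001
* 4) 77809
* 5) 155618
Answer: 5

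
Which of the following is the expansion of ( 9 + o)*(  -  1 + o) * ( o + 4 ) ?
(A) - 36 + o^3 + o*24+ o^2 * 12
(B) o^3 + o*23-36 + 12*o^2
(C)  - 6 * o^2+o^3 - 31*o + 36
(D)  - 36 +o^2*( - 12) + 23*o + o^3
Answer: B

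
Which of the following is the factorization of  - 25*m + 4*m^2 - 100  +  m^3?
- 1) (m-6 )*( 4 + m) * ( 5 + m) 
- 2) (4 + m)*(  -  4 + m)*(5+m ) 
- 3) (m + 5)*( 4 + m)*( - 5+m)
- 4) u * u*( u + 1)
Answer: 3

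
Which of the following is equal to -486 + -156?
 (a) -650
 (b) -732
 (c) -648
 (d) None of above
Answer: d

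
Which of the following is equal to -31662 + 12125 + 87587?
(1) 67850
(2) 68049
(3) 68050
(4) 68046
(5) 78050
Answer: 3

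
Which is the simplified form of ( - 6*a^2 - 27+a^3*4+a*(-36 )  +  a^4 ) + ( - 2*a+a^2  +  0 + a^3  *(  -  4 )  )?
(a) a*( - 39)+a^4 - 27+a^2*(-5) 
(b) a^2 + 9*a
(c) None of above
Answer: c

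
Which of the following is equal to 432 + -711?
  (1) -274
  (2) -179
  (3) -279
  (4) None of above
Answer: 3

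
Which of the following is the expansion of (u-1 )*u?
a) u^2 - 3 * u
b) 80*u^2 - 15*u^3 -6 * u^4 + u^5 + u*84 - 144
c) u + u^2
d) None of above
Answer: d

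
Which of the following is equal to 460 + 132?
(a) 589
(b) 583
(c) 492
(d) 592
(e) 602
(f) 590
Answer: d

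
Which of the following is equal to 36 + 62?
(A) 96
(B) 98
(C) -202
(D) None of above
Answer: B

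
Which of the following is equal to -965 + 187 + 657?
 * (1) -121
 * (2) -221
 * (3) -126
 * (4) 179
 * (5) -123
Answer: 1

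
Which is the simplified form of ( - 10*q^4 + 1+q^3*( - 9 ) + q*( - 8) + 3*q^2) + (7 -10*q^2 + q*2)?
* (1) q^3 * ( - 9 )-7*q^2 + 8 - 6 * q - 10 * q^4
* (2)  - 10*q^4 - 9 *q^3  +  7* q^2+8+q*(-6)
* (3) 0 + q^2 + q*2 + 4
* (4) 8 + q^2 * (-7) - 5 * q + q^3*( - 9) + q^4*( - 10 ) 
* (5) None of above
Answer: 1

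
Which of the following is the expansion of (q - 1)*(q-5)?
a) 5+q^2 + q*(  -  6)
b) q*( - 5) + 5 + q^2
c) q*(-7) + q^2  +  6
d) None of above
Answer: a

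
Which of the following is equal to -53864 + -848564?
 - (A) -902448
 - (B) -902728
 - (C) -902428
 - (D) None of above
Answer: C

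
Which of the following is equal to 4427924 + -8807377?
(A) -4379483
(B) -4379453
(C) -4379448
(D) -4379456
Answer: B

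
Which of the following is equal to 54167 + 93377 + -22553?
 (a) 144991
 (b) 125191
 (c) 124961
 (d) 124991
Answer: d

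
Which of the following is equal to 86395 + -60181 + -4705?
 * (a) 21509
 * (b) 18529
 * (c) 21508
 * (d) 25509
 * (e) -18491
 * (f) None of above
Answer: a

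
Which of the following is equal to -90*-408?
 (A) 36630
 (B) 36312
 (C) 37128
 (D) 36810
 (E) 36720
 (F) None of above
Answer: E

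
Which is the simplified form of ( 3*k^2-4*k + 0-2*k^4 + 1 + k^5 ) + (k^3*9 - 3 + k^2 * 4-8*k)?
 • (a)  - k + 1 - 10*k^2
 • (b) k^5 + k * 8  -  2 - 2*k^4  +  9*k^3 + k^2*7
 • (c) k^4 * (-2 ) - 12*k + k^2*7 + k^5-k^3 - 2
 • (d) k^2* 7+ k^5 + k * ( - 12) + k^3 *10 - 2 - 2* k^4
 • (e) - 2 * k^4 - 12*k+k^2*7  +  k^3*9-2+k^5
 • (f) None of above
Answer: e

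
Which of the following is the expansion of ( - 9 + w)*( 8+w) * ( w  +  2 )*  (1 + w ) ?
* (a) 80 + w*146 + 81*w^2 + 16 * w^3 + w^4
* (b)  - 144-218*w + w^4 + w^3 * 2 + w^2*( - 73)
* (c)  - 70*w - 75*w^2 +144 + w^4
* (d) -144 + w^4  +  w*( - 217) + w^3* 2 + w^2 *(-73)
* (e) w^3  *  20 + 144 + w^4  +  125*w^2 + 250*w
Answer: b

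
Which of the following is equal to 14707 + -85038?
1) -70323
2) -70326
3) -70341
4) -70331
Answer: 4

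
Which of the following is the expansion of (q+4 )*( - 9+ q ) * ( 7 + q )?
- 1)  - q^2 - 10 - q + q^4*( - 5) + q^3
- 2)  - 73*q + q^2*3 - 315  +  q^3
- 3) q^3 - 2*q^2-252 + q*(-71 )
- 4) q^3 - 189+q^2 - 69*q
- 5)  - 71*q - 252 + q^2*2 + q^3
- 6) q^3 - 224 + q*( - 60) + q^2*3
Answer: 5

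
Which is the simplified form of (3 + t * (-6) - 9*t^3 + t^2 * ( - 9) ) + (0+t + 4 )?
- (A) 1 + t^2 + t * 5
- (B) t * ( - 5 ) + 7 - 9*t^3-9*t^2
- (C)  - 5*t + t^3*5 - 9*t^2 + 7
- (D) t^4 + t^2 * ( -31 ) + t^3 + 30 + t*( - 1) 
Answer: B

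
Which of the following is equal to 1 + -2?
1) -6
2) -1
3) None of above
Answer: 2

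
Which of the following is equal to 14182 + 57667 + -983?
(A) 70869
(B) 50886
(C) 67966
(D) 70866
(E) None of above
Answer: D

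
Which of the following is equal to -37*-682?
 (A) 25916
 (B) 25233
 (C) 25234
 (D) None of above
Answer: C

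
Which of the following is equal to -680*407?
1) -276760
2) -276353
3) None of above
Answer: 1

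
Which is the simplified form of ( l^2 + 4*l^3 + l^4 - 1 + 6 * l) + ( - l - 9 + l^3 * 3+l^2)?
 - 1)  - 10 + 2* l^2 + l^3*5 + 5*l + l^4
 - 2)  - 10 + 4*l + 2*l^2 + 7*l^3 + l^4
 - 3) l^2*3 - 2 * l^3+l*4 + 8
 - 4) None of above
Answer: 4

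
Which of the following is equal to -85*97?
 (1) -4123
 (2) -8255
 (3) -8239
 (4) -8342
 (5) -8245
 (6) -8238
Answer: 5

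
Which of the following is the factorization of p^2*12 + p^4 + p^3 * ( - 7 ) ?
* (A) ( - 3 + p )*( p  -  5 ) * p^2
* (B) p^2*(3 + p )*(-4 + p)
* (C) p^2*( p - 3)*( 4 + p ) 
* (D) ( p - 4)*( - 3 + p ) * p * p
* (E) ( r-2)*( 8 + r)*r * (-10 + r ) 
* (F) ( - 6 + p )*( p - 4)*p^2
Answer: D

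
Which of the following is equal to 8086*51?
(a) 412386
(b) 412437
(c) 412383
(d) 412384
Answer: a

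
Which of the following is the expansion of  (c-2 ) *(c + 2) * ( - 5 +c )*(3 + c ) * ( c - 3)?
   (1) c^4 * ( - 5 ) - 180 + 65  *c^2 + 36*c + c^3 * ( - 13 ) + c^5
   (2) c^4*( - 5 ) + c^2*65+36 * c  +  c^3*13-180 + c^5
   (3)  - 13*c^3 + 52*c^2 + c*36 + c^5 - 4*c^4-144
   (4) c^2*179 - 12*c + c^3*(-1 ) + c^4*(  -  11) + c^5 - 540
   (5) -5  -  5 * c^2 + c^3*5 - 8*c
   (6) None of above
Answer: 1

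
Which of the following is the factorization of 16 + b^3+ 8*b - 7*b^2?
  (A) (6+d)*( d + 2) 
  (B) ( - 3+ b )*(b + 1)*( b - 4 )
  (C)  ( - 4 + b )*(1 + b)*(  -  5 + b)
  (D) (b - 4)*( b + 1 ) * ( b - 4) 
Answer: D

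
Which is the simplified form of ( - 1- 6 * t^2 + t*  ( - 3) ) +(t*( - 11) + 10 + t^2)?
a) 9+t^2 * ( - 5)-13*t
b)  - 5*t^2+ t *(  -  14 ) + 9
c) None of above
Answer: b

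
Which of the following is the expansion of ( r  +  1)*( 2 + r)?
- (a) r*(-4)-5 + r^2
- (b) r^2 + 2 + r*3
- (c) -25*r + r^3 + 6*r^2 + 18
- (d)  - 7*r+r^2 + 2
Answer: b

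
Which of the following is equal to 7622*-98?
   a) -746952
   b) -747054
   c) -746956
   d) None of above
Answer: c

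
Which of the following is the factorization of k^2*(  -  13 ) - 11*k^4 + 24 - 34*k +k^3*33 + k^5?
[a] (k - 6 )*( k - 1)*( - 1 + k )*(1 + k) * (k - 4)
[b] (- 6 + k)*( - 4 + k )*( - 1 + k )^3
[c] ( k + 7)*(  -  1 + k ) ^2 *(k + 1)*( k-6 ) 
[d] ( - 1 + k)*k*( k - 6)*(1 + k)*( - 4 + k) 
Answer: a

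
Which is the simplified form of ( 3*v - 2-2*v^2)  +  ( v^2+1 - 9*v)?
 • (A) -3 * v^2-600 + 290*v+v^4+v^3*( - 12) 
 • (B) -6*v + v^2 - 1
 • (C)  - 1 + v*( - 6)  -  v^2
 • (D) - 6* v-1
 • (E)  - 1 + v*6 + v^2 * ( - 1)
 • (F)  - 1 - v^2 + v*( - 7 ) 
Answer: C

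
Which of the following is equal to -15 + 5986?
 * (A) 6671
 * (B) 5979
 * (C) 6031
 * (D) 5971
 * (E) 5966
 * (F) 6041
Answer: D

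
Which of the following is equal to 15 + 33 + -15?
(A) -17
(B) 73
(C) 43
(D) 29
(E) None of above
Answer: E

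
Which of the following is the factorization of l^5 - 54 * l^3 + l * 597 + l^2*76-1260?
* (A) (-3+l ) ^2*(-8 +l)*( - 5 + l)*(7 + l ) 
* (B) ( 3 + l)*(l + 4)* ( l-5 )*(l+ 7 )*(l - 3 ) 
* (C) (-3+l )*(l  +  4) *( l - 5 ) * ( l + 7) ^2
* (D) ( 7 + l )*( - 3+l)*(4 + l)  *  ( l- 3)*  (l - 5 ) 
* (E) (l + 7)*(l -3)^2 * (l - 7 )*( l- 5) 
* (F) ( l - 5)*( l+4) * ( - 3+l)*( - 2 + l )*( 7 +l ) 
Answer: D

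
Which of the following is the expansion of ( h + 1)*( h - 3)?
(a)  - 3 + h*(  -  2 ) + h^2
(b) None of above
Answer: a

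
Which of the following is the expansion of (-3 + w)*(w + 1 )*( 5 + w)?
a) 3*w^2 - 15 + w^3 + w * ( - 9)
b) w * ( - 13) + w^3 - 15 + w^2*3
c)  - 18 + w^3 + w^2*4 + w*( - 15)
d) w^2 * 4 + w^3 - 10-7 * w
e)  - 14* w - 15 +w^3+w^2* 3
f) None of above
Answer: b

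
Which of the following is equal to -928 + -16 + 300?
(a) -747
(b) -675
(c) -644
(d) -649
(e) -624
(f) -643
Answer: c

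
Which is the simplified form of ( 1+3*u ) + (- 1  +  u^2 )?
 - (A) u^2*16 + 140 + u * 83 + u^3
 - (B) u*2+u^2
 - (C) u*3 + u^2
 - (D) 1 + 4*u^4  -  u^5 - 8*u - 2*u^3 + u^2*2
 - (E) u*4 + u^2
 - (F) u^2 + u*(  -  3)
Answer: C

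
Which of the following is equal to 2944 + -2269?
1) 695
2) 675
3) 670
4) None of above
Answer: 2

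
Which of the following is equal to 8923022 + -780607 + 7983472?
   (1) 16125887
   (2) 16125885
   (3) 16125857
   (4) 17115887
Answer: 1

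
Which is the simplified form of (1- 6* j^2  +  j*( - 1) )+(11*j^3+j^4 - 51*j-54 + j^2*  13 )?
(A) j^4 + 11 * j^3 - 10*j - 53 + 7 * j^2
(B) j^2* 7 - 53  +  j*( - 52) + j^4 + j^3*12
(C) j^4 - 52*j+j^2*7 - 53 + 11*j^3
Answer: C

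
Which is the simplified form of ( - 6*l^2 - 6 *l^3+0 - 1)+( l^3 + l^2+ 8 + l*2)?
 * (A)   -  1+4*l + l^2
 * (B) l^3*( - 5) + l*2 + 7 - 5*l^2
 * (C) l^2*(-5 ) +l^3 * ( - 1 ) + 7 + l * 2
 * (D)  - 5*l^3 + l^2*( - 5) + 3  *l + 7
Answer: B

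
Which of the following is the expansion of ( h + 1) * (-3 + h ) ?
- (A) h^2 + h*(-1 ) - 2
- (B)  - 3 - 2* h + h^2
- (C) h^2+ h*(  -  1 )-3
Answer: B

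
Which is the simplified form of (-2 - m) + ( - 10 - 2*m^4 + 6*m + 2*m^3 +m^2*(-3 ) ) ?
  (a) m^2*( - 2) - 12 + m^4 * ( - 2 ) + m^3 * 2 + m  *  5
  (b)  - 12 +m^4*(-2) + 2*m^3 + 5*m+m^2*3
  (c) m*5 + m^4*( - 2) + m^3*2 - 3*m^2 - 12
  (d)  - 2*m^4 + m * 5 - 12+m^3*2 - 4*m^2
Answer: c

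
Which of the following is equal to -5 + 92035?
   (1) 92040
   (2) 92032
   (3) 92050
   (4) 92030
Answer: 4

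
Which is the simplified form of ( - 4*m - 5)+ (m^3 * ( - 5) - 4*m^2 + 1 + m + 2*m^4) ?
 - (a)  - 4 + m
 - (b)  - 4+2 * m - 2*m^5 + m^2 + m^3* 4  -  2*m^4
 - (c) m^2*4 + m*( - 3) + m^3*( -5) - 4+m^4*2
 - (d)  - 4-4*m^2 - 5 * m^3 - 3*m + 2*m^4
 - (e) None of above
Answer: d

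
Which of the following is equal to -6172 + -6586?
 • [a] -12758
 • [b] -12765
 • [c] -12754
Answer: a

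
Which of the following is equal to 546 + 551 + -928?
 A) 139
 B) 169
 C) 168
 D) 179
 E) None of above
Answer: B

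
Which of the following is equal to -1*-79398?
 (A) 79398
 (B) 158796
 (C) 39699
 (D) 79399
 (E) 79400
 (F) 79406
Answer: A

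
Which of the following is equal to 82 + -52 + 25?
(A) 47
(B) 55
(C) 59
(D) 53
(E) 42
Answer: B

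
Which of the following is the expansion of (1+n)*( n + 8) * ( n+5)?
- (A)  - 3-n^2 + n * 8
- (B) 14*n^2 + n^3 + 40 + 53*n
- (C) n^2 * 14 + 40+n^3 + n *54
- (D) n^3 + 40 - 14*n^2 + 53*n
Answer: B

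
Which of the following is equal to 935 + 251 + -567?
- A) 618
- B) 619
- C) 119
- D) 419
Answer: B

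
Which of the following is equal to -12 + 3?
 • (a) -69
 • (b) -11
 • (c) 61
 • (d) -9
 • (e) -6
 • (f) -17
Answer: d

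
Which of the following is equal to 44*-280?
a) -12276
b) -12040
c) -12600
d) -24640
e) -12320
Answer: e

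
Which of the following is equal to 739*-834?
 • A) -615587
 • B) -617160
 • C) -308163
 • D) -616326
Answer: D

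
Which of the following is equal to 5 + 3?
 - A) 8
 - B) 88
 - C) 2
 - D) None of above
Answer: A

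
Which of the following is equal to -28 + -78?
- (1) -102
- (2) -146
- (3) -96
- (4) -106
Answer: 4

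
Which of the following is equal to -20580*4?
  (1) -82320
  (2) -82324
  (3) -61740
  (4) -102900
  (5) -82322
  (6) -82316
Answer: 1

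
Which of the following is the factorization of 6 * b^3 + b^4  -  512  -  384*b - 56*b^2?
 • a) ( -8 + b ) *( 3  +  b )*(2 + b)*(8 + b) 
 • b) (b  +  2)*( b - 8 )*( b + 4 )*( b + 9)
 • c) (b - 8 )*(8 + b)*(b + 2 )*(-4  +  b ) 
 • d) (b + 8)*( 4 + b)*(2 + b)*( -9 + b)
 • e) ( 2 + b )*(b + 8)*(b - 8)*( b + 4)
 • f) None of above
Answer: e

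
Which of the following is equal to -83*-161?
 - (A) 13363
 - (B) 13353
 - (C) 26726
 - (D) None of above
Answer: A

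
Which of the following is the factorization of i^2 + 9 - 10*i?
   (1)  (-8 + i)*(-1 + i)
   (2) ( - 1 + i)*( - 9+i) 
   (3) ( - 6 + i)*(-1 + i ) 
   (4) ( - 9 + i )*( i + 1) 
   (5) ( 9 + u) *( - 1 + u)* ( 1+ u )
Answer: 2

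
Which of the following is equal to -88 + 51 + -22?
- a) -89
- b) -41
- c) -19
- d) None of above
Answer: d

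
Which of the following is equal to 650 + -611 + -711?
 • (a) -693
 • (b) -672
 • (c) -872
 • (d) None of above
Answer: b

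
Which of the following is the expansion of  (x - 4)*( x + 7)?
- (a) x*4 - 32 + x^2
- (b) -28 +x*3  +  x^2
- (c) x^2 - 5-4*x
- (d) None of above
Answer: b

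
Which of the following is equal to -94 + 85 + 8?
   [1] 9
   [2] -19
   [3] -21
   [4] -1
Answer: 4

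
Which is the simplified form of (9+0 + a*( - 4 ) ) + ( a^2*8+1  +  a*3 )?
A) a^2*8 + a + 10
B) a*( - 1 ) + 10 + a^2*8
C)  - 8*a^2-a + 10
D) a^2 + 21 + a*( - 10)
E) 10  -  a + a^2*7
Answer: B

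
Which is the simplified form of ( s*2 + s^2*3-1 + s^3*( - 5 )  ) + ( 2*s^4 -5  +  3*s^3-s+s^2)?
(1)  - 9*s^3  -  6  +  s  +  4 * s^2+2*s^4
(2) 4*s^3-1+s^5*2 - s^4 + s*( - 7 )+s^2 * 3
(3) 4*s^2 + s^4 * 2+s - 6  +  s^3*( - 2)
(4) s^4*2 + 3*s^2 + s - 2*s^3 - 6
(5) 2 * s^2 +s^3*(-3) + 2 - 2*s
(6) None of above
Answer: 3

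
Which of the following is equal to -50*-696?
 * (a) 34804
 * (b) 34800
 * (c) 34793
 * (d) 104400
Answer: b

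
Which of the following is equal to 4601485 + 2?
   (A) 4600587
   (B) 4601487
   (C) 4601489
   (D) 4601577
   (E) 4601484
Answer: B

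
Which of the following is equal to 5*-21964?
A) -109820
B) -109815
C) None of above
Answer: A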